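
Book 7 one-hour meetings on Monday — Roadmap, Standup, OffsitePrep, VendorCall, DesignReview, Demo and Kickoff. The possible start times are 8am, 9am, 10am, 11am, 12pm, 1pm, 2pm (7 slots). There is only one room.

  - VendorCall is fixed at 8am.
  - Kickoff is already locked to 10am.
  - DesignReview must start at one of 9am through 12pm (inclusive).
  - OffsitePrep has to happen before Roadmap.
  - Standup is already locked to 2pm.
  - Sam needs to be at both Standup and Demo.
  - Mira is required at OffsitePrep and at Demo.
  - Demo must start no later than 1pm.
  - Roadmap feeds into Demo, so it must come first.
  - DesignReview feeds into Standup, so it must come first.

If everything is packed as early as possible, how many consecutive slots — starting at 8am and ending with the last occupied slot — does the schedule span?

The precedence chain requires at least 3 distinct slots.
With at most 1 per slot and 7 meetings, at least 7 slots are needed.
Standup can't be placed before 2pm — that is slot 7 counting from 8am — so the schedule must run through at least 7 slots.
7 works (last occupied slot: 2pm): for example VendorCall=8am, OffsitePrep=11am, Demo=1pm, Standup=2pm, DesignReview=9am, Roadmap=12pm, Kickoff=10am.

7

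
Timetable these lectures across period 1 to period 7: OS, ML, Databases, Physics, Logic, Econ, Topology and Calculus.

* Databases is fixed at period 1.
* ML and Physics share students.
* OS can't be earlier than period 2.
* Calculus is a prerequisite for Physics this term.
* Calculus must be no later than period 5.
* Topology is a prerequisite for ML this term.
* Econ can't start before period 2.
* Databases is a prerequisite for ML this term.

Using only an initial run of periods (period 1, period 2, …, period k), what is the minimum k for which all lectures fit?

3

The precedence chain requires at least 2 distinct periods.
Could 2 periods be enough, i.e. nothing placed later than period 2? No: Databases's window within 2 periods is {period 1}; Calculus's window within 2 periods is {period 1, period 2}; ML must come after Databases (at period 1 or later) → {period 2}; Physics must come after Calculus (at period 1 or later) → {period 2}; Physics can't share with ML (period 2) → nothing is left.
So 2 periods is not enough.
3 works (last occupied period: period 3): for example Topology in period 1, Physics in period 3, OS in period 2, Calculus in period 1, ML in period 2, Econ in period 2, Databases in period 1, Logic in period 1.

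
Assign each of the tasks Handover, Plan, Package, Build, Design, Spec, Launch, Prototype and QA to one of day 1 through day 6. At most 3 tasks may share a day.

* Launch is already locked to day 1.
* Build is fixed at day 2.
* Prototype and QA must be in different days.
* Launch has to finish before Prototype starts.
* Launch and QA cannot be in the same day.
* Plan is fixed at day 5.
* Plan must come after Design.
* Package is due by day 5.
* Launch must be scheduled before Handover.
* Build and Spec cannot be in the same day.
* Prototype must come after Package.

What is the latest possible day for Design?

day 4

Downstream work caps Design at day 4.
Design at day 4 is achievable: Spec in day 1; Design in day 4; Package in day 1; Plan in day 5; Build in day 2; Launch in day 1; Prototype in day 2; QA in day 3; Handover in day 2.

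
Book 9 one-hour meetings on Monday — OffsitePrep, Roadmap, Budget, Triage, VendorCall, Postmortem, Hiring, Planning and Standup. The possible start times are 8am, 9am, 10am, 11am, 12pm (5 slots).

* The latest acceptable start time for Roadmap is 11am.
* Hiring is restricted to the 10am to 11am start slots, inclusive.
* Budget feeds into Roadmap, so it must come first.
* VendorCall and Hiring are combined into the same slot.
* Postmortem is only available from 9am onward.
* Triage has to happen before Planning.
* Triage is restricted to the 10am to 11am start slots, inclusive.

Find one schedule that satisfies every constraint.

Hiring in 10am, Standup in 8am, VendorCall in 10am, OffsitePrep in 8am, Triage in 10am, Roadmap in 9am, Budget in 8am, Postmortem in 9am, Planning in 11am

Checking: Budget(8am) before Roadmap(9am); Triage(10am) before Planning(11am); VendorCall = Hiring = 10am; Hiring=10am in [10am,11am]; Triage=10am in [10am,11am]; Postmortem=9am in [9am,12pm]; Roadmap=9am in [8am,11am].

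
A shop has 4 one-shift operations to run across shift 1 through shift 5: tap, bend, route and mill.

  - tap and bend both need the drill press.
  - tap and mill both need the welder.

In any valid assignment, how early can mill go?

mill at shift 1 is achievable: tap=shift 2; bend=shift 1; mill=shift 1; route=shift 1.

shift 1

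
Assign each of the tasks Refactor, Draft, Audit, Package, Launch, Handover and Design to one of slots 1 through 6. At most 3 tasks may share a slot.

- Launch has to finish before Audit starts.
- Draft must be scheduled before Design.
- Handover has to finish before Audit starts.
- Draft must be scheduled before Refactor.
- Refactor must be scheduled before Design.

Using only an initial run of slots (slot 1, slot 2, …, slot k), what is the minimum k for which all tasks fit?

3

The precedence chain requires at least 3 distinct slots.
With at most 3 per slot and 7 tasks, at least 3 slots are needed.
3 works (last occupied slot: 3): for example Draft in 1; Design in 3; Handover in 1; Audit in 2; Launch in 1; Refactor in 2; Package in 2.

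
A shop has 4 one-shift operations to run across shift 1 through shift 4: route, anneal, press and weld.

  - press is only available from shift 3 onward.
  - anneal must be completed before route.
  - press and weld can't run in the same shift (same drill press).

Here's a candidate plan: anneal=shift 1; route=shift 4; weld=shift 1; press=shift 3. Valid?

Yes

press is only available from shift 3 onward — holds.
press and weld can't run in the same shift (same drill press) — holds.
anneal must be completed before route — holds.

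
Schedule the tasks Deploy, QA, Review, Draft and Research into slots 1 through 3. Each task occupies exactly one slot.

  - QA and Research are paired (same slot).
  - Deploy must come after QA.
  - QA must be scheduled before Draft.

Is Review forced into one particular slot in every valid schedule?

Review can be 1 (e.g. Review=1; Deploy=2; Draft=2; Research=1; QA=1) or 2 (e.g. Review -> 2; Research -> 1; Deploy -> 2; QA -> 1; Draft -> 2).

No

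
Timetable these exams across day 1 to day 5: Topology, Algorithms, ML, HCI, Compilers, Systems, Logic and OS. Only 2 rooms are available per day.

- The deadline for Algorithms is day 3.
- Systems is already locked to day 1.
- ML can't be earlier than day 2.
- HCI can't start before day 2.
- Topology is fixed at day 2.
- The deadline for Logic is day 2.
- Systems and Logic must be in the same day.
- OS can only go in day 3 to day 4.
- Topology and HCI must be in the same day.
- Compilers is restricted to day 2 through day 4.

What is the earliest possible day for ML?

day 3

ML is available from day 2.
ML at day 3 is achievable: OS=day 4; Systems=day 1; Compilers=day 4; ML=day 3; Topology=day 2; Logic=day 1; HCI=day 2; Algorithms=day 3.
Nothing earlier works — the capacity limit rule out every day before day 3.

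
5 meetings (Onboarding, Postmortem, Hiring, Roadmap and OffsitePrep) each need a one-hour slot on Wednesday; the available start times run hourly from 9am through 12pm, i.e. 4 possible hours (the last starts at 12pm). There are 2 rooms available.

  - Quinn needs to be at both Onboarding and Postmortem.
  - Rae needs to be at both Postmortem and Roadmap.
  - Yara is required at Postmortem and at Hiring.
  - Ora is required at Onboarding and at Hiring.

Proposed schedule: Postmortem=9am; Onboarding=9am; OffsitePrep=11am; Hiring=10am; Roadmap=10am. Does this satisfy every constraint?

Yara is required at Postmortem and at Hiring — holds.
Rae needs to be at both Postmortem and Roadmap — holds.
Quinn needs to be at both Onboarding and Postmortem — violated.
Ora is required at Onboarding and at Hiring — holds.
There are 2 rooms available — holds.

Invalid. Quinn needs to be at both Onboarding and Postmortem.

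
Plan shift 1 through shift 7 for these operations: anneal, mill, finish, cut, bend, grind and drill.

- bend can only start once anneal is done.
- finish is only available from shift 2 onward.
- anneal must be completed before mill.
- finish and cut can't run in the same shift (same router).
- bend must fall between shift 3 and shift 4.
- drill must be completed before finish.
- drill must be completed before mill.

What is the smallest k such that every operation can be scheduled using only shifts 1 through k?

3

The precedence chain requires at least 2 distinct shifts.
bend can't be placed before shift 3, so the schedule must run through at least shift 3.
3 works (last occupied shift: shift 3): for example grind=shift 1; drill=shift 1; anneal=shift 1; bend=shift 3; cut=shift 1; finish=shift 2; mill=shift 2.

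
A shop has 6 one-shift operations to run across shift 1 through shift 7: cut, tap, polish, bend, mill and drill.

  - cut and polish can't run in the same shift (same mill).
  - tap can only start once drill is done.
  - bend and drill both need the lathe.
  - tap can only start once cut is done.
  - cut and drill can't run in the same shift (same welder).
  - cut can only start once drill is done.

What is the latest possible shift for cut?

shift 6

Precedence pushes cut to at least shift 2; downstream work caps cut at shift 6.
cut at shift 6 is achievable: polish in shift 1; mill in shift 1; bend in shift 2; cut in shift 6; drill in shift 1; tap in shift 7.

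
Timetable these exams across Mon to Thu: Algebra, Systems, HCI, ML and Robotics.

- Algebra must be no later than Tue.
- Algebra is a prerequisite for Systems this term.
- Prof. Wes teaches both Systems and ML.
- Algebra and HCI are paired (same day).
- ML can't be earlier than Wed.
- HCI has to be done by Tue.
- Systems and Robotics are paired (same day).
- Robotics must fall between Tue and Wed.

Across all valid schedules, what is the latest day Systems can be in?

Wed

Precedence pushes Systems to at least Tue; Systems must be in the same day as Robotics, which can't be after Wed, so Systems is at most Wed.
Systems at Wed is achievable: ML=Thu; Systems=Wed; HCI=Mon; Algebra=Mon; Robotics=Wed.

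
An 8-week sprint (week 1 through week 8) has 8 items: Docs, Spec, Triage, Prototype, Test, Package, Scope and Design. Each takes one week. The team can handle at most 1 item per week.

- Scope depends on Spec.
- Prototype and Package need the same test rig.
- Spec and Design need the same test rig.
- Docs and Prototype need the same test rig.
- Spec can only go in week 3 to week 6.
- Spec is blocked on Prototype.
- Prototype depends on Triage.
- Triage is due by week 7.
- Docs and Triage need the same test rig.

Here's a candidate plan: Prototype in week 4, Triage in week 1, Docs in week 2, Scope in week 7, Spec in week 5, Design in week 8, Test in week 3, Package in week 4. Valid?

Spec and Design need the same test rig — holds.
Scope depends on Spec — holds.
Spec can only go in week 3 to week 6 — holds.
Prototype and Package need the same test rig — violated.
Prototype depends on Triage — holds.
Triage is due by week 7 — holds.
Docs and Triage need the same test rig — holds.
Spec is blocked on Prototype — holds.
The team can handle at most 1 item per week — violated.
Docs and Prototype need the same test rig — holds.

Invalid. Prototype and Package need the same test rig.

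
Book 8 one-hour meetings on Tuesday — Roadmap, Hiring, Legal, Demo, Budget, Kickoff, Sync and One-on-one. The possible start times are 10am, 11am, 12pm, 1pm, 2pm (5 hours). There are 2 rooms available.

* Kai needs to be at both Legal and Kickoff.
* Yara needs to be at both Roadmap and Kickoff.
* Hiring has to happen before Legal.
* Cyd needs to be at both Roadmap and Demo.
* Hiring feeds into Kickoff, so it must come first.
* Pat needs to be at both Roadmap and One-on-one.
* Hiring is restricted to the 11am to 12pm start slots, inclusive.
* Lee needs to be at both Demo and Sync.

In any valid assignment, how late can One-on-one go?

2pm

One-on-one at 2pm is achievable: Budget=10am, One-on-one=2pm, Demo=11am, Roadmap=10am, Kickoff=1pm, Legal=12pm, Sync=12pm, Hiring=11am.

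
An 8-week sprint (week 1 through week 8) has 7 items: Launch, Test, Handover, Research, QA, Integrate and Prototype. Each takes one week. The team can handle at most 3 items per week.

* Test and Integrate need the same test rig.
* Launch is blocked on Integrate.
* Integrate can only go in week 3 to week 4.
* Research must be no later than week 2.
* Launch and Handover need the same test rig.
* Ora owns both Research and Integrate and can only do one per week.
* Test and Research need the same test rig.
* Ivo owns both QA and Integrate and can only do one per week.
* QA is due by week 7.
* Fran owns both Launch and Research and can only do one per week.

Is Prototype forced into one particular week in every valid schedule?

Prototype can be week 1 (e.g. Launch -> week 4; Research -> week 1; Prototype -> week 1; QA -> week 1; Integrate -> week 3; Handover -> week 2; Test -> week 2) or week 2 (e.g. Test -> week 2; Prototype -> week 2; Handover -> week 1; Integrate -> week 3; Research -> week 1; Launch -> week 4; QA -> week 1).

No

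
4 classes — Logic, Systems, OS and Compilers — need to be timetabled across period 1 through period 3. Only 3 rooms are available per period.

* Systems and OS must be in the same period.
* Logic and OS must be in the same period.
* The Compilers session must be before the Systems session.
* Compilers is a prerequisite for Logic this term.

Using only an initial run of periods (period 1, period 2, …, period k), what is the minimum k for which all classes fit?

The precedence chain requires at least 2 distinct periods.
With at most 3 per period and 4 classes, at least 2 periods are needed.
2 works (last occupied period: period 2): for example Logic in period 2; Compilers in period 1; Systems in period 2; OS in period 2.

2 periods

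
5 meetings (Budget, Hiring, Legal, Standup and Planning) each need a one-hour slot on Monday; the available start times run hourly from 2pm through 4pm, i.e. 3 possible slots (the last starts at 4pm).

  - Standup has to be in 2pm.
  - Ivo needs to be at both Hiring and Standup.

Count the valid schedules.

Splitting on Budget: it can be 2pm (18), 3pm (18), 4pm (18). Listing each branch's schedules as (Hiring, Legal, Standup, Planning):
Budget=2pm: (3pm,2pm,2pm,2pm) (3pm,2pm,2pm,3pm) (3pm,2pm,2pm,4pm) (3pm,3pm,2pm,2pm) (3pm,3pm,2pm,3pm) (3pm,3pm,2pm,4pm) (3pm,4pm,2pm,2pm) (3pm,4pm,2pm,3pm) (3pm,4pm,2pm,4pm) (4pm,2pm,2pm,2pm) (4pm,2pm,2pm,3pm) (4pm,2pm,2pm,4pm) (4pm,3pm,2pm,2pm) (4pm,3pm,2pm,3pm) (4pm,3pm,2pm,4pm) (4pm,4pm,2pm,2pm) (4pm,4pm,2pm,3pm) (4pm,4pm,2pm,4pm) — 18.
Budget=3pm: (3pm,2pm,2pm,2pm) (3pm,2pm,2pm,3pm) (3pm,2pm,2pm,4pm) (3pm,3pm,2pm,2pm) (3pm,3pm,2pm,3pm) (3pm,3pm,2pm,4pm) (3pm,4pm,2pm,2pm) (3pm,4pm,2pm,3pm) (3pm,4pm,2pm,4pm) (4pm,2pm,2pm,2pm) (4pm,2pm,2pm,3pm) (4pm,2pm,2pm,4pm) (4pm,3pm,2pm,2pm) (4pm,3pm,2pm,3pm) (4pm,3pm,2pm,4pm) (4pm,4pm,2pm,2pm) (4pm,4pm,2pm,3pm) (4pm,4pm,2pm,4pm) — 18.
Budget=4pm: (3pm,2pm,2pm,2pm) (3pm,2pm,2pm,3pm) (3pm,2pm,2pm,4pm) (3pm,3pm,2pm,2pm) (3pm,3pm,2pm,3pm) (3pm,3pm,2pm,4pm) (3pm,4pm,2pm,2pm) (3pm,4pm,2pm,3pm) (3pm,4pm,2pm,4pm) (4pm,2pm,2pm,2pm) (4pm,2pm,2pm,3pm) (4pm,2pm,2pm,4pm) (4pm,3pm,2pm,2pm) (4pm,3pm,2pm,3pm) (4pm,3pm,2pm,4pm) (4pm,4pm,2pm,2pm) (4pm,4pm,2pm,3pm) (4pm,4pm,2pm,4pm) — 18.
Summing: 18 + 18 + 18 = 54.

54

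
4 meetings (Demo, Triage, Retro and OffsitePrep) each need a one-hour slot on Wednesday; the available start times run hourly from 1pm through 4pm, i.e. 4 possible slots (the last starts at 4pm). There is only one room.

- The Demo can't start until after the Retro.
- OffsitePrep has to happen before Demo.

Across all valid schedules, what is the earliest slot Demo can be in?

3pm

Precedence pushes Demo to at least 2pm.
Demo at 3pm is achievable: Retro=1pm, Demo=3pm, Triage=4pm, OffsitePrep=2pm.
Nothing earlier works — the capacity limit rule out every slot before 3pm.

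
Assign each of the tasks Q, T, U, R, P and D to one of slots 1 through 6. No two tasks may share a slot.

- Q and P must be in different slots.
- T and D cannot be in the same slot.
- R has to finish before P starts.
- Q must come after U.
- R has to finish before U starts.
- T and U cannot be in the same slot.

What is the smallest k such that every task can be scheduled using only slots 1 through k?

6 slots

The precedence chain requires at least 3 distinct slots.
With at most 1 per slot and 6 tasks, at least 6 slots are needed.
6 works (last occupied slot: 6): for example U in 2, P in 4, T in 5, D in 6, Q in 3, R in 1.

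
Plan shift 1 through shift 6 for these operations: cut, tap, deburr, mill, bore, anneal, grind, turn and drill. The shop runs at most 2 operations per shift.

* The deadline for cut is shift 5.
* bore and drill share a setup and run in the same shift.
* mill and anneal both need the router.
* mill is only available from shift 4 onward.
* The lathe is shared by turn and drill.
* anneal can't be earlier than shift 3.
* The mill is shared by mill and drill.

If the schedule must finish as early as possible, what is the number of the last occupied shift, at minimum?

5

With at most 2 per shift and 9 operations, at least 5 shifts are needed.
mill can't be placed before shift 4, so the schedule must run through at least shift 4.
5 works (last occupied shift: shift 5): for example drill=shift 5, cut=shift 1, grind=shift 2, deburr=shift 2, tap=shift 1, turn=shift 3, anneal=shift 3, mill=shift 4, bore=shift 5.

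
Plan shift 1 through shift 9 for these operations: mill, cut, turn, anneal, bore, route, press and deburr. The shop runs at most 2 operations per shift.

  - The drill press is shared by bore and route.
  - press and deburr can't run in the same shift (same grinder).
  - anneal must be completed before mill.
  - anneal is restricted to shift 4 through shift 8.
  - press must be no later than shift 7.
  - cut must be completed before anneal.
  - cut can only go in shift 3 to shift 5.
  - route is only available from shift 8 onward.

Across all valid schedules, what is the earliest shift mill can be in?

shift 5

Precedence pushes mill to at least shift 5.
mill at shift 5 is achievable: bore in shift 2; anneal in shift 4; cut in shift 3; press in shift 1; turn in shift 1; deburr in shift 2; route in shift 8; mill in shift 5.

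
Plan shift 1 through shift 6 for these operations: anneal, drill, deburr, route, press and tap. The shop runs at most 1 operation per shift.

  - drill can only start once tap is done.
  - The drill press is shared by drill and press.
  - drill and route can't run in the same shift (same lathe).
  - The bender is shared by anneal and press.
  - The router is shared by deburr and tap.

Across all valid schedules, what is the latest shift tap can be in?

Downstream work caps tap at shift 5.
tap at shift 5 is achievable: route -> shift 3, drill -> shift 6, deburr -> shift 2, anneal -> shift 1, tap -> shift 5, press -> shift 4.

shift 5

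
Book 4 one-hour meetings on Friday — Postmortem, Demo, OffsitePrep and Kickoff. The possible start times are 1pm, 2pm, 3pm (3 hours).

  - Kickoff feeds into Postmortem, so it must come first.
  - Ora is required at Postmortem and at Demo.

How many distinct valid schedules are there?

18

Splitting on Postmortem: it can be 2pm (6), 3pm (12). Listing each branch's schedules as (Demo, OffsitePrep, Kickoff):
Postmortem=2pm: (1pm,1pm,1pm) (1pm,2pm,1pm) (1pm,3pm,1pm) (3pm,1pm,1pm) (3pm,2pm,1pm) (3pm,3pm,1pm) — 6.
Postmortem=3pm: (1pm,1pm,1pm) (1pm,1pm,2pm) (1pm,2pm,1pm) (1pm,2pm,2pm) (1pm,3pm,1pm) (1pm,3pm,2pm) (2pm,1pm,1pm) (2pm,1pm,2pm) (2pm,2pm,1pm) (2pm,2pm,2pm) (2pm,3pm,1pm) (2pm,3pm,2pm) — 12.
Summing: 6 + 12 = 18.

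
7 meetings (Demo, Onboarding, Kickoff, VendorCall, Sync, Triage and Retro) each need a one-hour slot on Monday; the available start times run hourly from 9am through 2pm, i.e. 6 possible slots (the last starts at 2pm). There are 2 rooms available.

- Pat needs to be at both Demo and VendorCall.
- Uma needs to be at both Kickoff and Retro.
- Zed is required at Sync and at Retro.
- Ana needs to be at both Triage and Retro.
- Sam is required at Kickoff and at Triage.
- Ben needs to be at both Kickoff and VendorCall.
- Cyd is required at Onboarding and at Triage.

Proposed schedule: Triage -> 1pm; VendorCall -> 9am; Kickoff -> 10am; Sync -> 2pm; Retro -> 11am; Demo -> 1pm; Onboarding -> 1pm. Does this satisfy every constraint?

Uma needs to be at both Kickoff and Retro — holds.
Cyd is required at Onboarding and at Triage — violated.
There are 2 rooms available — violated.
Zed is required at Sync and at Retro — holds.
Ana needs to be at both Triage and Retro — holds.
Ben needs to be at both Kickoff and VendorCall — holds.
Pat needs to be at both Demo and VendorCall — holds.
Sam is required at Kickoff and at Triage — holds.

No — it violates: There are 2 rooms available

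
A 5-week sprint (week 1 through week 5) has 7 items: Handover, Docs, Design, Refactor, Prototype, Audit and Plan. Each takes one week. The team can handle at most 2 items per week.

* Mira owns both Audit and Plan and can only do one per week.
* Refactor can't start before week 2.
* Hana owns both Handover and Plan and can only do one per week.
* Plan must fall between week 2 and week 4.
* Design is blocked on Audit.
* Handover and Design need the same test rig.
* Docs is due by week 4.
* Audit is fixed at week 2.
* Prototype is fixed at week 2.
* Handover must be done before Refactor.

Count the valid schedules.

Splitting on Handover: it can be week 1 (38), week 3 (7), week 4 (5). Listing each branch's schedules as (Docs, Design, Refactor, Prototype, Audit, Plan) by week number:
Handover=week 1: (1,3,3,2,2,4) (1,3,4,2,2,3) (1,3,4,2,2,4) (1,3,5,2,2,3) (1,3,5,2,2,4) (1,4,3,2,2,3) (1,4,3,2,2,4) (1,4,4,2,2,3) (1,4,5,2,2,3) (1,4,5,2,2,4) (1,5,3,2,2,3) (1,5,3,2,2,4) (1,5,4,2,2,3) (1,5,4,2,2,4) (1,5,5,2,2,3) (1,5,5,2,2,4) (3,3,4,2,2,4) (3,3,5,2,2,4) (3,4,3,2,2,4) (3,4,4,2,2,3) (3,4,5,2,2,3) (3,4,5,2,2,4) (3,5,3,2,2,4) (3,5,4,2,2,3) (3,5,4,2,2,4) (3,5,5,2,2,3) (3,5,5,2,2,4) (4,3,3,2,2,4) (4,3,4,2,2,3) (4,3,5,2,2,3) (4,3,5,2,2,4) (4,4,3,2,2,3) (4,4,5,2,2,3) (4,5,3,2,2,3) (4,5,3,2,2,4) (4,5,4,2,2,3) (4,5,5,2,2,3) (4,5,5,2,2,4) — 38.
Handover=week 3: (1,4,5,2,2,4) (1,5,4,2,2,4) (1,5,5,2,2,4) (3,4,5,2,2,4) (3,5,4,2,2,4) (3,5,5,2,2,4) (4,5,5,2,2,4) — 7.
Handover=week 4: (1,3,5,2,2,3) (1,5,5,2,2,3) (3,5,5,2,2,3) (4,3,5,2,2,3) (4,5,5,2,2,3) — 5.
Summing: 38 + 7 + 5 = 50.

50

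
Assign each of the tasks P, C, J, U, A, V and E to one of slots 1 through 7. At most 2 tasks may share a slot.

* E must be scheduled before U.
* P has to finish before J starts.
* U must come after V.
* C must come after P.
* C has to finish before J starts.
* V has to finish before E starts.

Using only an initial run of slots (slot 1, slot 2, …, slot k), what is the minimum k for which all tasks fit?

4 slots

The precedence chain requires at least 3 distinct slots.
With at most 2 per slot and 7 tasks, at least 4 slots are needed.
4 works (last occupied slot: 4): for example E=2, U=3, C=2, J=3, A=4, P=1, V=1.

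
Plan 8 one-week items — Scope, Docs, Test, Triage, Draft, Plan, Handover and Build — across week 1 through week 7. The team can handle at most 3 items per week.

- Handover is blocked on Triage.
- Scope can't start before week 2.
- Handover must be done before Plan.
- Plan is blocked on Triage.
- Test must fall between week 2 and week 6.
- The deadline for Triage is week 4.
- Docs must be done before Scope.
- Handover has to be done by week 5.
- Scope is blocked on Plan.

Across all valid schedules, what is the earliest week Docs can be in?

Downstream work caps Docs at week 6.
Docs at week 1 is achievable: Triage=week 1; Build=week 2; Plan=week 3; Test=week 2; Draft=week 1; Handover=week 2; Docs=week 1; Scope=week 4.

week 1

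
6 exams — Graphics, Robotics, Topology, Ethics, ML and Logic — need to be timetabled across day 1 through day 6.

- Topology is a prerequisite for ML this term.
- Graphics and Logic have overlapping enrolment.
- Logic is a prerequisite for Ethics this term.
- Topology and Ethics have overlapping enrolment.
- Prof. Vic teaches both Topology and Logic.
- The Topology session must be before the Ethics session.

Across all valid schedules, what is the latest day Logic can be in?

Downstream work caps Logic at day 5.
Logic at day 5 is achievable: Graphics=day 1, Ethics=day 6, Logic=day 5, Robotics=day 1, ML=day 2, Topology=day 1.

day 5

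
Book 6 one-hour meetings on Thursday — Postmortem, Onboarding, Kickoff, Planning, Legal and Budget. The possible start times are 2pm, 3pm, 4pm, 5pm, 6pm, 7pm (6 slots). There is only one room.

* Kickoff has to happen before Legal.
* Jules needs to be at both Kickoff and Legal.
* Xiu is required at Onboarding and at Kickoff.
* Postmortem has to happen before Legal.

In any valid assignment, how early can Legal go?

4pm

Precedence pushes Legal to at least 3pm.
Legal at 4pm is achievable: Postmortem=2pm; Onboarding=5pm; Kickoff=3pm; Legal=4pm; Budget=7pm; Planning=6pm.
Nothing earlier works — the conflict and capacity constraints rule out every slot before 4pm.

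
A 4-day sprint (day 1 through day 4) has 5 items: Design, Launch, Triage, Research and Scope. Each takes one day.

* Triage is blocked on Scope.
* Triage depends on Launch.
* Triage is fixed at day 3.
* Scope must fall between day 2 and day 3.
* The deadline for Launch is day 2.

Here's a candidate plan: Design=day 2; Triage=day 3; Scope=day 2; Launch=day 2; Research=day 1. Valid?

Triage is blocked on Scope — holds.
Scope must fall between day 2 and day 3 — holds.
Triage is fixed at day 3 — holds.
The deadline for Launch is day 2 — holds.
Triage depends on Launch — holds.

Yes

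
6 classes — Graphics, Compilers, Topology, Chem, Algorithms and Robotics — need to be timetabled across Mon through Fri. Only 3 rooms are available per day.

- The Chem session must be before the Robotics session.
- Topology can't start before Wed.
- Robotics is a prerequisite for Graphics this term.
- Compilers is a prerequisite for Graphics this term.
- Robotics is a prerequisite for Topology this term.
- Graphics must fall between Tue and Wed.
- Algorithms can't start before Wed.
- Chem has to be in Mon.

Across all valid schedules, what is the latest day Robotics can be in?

Tue

Precedence pushes Robotics to at least Tue; downstream work caps Robotics at Tue.
Robotics at Tue is achievable: Algorithms -> Wed, Graphics -> Wed, Topology -> Wed, Chem -> Mon, Compilers -> Mon, Robotics -> Tue.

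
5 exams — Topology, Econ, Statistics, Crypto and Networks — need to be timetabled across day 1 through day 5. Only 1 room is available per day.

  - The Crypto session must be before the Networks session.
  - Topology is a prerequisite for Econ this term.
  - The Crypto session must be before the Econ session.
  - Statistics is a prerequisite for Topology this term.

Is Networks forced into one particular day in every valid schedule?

No

Networks can be day 2 (e.g. Crypto -> day 1; Econ -> day 5; Topology -> day 4; Statistics -> day 3; Networks -> day 2) or day 3 (e.g. Crypto -> day 1; Networks -> day 3; Econ -> day 5; Topology -> day 4; Statistics -> day 2).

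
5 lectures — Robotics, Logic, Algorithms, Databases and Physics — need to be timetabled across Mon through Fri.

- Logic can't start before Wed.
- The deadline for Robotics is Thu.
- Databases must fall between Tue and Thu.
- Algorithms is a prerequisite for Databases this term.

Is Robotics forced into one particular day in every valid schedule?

Robotics can be Mon (e.g. Physics=Mon, Databases=Tue, Robotics=Mon, Algorithms=Mon, Logic=Wed) or Tue (e.g. Databases -> Tue; Physics -> Mon; Robotics -> Tue; Algorithms -> Mon; Logic -> Wed).

No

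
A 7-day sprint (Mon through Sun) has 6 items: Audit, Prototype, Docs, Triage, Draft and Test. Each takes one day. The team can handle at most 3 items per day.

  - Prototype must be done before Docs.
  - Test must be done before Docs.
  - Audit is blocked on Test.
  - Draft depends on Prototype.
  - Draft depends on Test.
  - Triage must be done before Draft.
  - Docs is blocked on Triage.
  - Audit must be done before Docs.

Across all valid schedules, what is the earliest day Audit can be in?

Tue

Precedence pushes Audit to at least Tue; downstream work caps Audit at Sat.
Audit at Tue is achievable: Prototype -> Mon, Audit -> Tue, Draft -> Tue, Triage -> Mon, Docs -> Wed, Test -> Mon.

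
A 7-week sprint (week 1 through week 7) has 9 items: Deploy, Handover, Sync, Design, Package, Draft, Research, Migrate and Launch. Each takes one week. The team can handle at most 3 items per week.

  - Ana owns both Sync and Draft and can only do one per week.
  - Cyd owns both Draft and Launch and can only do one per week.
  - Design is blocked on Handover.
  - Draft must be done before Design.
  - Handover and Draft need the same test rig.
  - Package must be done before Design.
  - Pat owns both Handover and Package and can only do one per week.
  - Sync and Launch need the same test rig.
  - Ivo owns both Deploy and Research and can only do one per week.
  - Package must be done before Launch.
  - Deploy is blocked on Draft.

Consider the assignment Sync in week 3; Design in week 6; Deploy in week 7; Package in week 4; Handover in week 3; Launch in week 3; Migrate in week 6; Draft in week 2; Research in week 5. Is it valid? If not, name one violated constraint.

Package must be done before Launch — violated.
The team can handle at most 3 items per week — holds.
Handover and Draft need the same test rig — holds.
Draft must be done before Design — holds.
Cyd owns both Draft and Launch and can only do one per week — holds.
Package must be done before Design — holds.
Design is blocked on Handover — holds.
Ivo owns both Deploy and Research and can only do one per week — holds.
Ana owns both Sync and Draft and can only do one per week — holds.
Sync and Launch need the same test rig — violated.
Deploy is blocked on Draft — holds.
Pat owns both Handover and Package and can only do one per week — holds.

No. Sync and Launch need the same test rig is not satisfied.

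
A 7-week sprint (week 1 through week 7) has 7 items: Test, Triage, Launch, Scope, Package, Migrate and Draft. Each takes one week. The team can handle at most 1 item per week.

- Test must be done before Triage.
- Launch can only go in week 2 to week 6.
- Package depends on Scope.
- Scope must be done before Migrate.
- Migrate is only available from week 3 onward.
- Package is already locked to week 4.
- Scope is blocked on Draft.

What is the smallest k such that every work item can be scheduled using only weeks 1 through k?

The precedence chain requires at least 3 distinct weeks.
With at most 1 per week and 7 work items, at least 7 weeks are needed.
Package can't be placed before week 4, so the schedule must run through at least week 4.
7 works (last occupied week: week 7): for example Migrate in week 3, Triage in week 7, Test in week 6, Launch in week 5, Draft in week 1, Scope in week 2, Package in week 4.

7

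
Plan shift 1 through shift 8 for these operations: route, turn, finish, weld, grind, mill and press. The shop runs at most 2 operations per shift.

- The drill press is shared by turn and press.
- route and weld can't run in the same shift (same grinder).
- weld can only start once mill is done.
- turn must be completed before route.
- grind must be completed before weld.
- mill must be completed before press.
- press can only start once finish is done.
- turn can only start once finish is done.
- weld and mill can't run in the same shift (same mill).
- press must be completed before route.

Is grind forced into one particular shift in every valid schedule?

No

grind can be shift 1 (e.g. press=shift 3; weld=shift 3; mill=shift 2; finish=shift 1; turn=shift 2; grind=shift 1; route=shift 4) or shift 2 (e.g. mill -> shift 1; weld -> shift 3; finish -> shift 1; press -> shift 2; route -> shift 4; grind -> shift 2; turn -> shift 3).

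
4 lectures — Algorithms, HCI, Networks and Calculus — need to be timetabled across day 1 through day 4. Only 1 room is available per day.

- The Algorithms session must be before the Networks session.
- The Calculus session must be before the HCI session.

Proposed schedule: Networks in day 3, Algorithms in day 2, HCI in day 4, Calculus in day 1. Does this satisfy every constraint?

Yes, all constraints hold

Only 1 room is available per day — holds.
The Algorithms session must be before the Networks session — holds.
The Calculus session must be before the HCI session — holds.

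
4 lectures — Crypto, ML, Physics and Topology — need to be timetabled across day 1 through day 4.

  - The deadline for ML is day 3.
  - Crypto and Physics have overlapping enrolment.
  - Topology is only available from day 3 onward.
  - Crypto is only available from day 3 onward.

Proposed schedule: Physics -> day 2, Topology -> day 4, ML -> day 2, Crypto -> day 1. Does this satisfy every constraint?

No — it violates: Crypto is only available from day 3 onward

Topology is only available from day 3 onward — holds.
The deadline for ML is day 3 — holds.
Crypto and Physics have overlapping enrolment — holds.
Crypto is only available from day 3 onward — violated.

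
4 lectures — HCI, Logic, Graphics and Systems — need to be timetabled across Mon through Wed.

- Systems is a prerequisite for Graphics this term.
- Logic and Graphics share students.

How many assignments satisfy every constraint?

18

Splitting on HCI: it can be Mon (6), Tue (6), Wed (6). Listing each branch's schedules as (Logic, Graphics, Systems):
HCI=Mon: (Mon,Tue,Mon) (Mon,Wed,Mon) (Mon,Wed,Tue) (Tue,Wed,Mon) (Tue,Wed,Tue) (Wed,Tue,Mon) — 6.
HCI=Tue: (Mon,Tue,Mon) (Mon,Wed,Mon) (Mon,Wed,Tue) (Tue,Wed,Mon) (Tue,Wed,Tue) (Wed,Tue,Mon) — 6.
HCI=Wed: (Mon,Tue,Mon) (Mon,Wed,Mon) (Mon,Wed,Tue) (Tue,Wed,Mon) (Tue,Wed,Tue) (Wed,Tue,Mon) — 6.
Summing: 6 + 6 + 6 = 18.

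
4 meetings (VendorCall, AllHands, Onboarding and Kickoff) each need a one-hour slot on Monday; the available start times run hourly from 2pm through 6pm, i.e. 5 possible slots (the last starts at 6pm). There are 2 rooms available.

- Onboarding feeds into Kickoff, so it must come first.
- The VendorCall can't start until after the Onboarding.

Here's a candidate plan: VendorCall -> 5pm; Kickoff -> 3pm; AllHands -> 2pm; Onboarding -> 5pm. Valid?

There are 2 rooms available — holds.
Onboarding feeds into Kickoff, so it must come first — violated.
The VendorCall can't start until after the Onboarding — violated.

No. Onboarding feeds into Kickoff, so it must come first is not satisfied.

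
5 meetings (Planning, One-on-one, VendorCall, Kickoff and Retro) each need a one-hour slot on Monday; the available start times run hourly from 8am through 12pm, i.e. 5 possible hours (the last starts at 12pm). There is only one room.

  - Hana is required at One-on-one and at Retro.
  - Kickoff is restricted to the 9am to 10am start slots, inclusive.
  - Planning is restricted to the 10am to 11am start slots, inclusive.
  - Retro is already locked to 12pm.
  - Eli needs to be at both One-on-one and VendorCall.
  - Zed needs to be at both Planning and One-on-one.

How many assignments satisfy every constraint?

Splitting on Planning: it can be 10am (2), 11am (4). Listing each branch's schedules as (One-on-one, VendorCall, Kickoff, Retro):
Planning=10am: (8am,11am,9am,12pm) (11am,8am,9am,12pm) — 2.
Planning=11am: (8am,9am,10am,12pm) (8am,10am,9am,12pm) (9am,8am,10am,12pm) (10am,8am,9am,12pm) — 4.
Summing: 2 + 4 = 6.

6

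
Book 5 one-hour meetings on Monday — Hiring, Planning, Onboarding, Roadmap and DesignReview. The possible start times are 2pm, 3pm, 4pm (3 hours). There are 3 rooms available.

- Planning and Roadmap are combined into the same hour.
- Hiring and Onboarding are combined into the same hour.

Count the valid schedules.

18

Splitting on Hiring: it can be 2pm (6), 3pm (6), 4pm (6). Listing each branch's schedules as (Planning, Onboarding, Roadmap, DesignReview):
Hiring=2pm: (3pm,2pm,3pm,2pm) (3pm,2pm,3pm,3pm) (3pm,2pm,3pm,4pm) (4pm,2pm,4pm,2pm) (4pm,2pm,4pm,3pm) (4pm,2pm,4pm,4pm) — 6.
Hiring=3pm: (2pm,3pm,2pm,2pm) (2pm,3pm,2pm,3pm) (2pm,3pm,2pm,4pm) (4pm,3pm,4pm,2pm) (4pm,3pm,4pm,3pm) (4pm,3pm,4pm,4pm) — 6.
Hiring=4pm: (2pm,4pm,2pm,2pm) (2pm,4pm,2pm,3pm) (2pm,4pm,2pm,4pm) (3pm,4pm,3pm,2pm) (3pm,4pm,3pm,3pm) (3pm,4pm,3pm,4pm) — 6.
Summing: 6 + 6 + 6 = 18.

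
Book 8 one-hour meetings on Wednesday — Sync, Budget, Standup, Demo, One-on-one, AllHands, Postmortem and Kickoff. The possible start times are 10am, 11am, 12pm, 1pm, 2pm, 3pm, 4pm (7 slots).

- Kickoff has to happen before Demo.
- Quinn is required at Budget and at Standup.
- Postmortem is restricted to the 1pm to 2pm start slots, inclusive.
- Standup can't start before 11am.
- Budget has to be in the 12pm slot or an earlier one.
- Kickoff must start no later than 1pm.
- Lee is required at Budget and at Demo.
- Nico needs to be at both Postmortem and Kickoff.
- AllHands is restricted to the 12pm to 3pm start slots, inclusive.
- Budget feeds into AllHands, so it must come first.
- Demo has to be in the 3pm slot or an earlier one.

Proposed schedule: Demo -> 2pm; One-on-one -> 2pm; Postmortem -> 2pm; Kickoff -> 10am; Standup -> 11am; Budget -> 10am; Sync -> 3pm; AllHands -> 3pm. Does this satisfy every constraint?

Kickoff must start no later than 1pm — holds.
Quinn is required at Budget and at Standup — holds.
Kickoff has to happen before Demo — holds.
Demo has to be in the 3pm slot or an earlier one — holds.
Budget has to be in the 12pm slot or an earlier one — holds.
Standup can't start before 11am — holds.
AllHands is restricted to the 12pm to 3pm start slots, inclusive — holds.
Budget feeds into AllHands, so it must come first — holds.
Postmortem is restricted to the 1pm to 2pm start slots, inclusive — holds.
Lee is required at Budget and at Demo — holds.
Nico needs to be at both Postmortem and Kickoff — holds.

Yes, all constraints hold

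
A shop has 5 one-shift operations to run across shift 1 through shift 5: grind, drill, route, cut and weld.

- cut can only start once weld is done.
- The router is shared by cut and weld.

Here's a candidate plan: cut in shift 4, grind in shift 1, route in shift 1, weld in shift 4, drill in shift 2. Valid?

No — it violates: The router is shared by cut and weld

The router is shared by cut and weld — violated.
cut can only start once weld is done — violated.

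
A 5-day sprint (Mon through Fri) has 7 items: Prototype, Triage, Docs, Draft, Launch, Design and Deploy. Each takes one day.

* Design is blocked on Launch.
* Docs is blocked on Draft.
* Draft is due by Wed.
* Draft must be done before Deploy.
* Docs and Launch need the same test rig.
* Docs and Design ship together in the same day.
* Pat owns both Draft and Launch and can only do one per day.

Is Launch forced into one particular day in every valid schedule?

No

Launch can be Mon (e.g. Docs in Wed, Launch in Mon, Draft in Tue, Prototype in Mon, Design in Wed, Deploy in Wed, Triage in Mon) or Tue (e.g. Launch in Tue, Design in Wed, Prototype in Mon, Triage in Mon, Deploy in Tue, Docs in Wed, Draft in Mon).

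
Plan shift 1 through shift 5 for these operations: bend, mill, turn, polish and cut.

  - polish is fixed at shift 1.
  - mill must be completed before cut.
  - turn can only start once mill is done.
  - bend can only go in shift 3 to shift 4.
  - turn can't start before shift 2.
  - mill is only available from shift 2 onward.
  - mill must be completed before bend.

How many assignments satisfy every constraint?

22

Splitting on bend: it can be shift 3 (9), shift 4 (13). Listing each branch's schedules as (mill, turn, polish, cut) by shift number:
bend=shift 3: (2,3,1,3) (2,3,1,4) (2,3,1,5) (2,4,1,3) (2,4,1,4) (2,4,1,5) (2,5,1,3) (2,5,1,4) (2,5,1,5) — 9.
bend=shift 4: (2,3,1,3) (2,3,1,4) (2,3,1,5) (2,4,1,3) (2,4,1,4) (2,4,1,5) (2,5,1,3) (2,5,1,4) (2,5,1,5) (3,4,1,4) (3,4,1,5) (3,5,1,4) (3,5,1,5) — 13.
Summing: 9 + 13 = 22.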